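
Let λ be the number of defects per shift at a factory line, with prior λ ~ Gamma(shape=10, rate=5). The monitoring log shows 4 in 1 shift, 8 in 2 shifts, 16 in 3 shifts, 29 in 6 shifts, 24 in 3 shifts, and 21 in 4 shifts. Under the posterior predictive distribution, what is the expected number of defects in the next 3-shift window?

Total count: 4 + 8 + 16 + 29 + 24 + 21 = 102.
Total exposure: 1 + 2 + 3 + 6 + 3 + 4 = 19 shifts.
Conjugate update: add total count to the shape and total exposure to the rate, giving Gamma(112, 24).
Predictive mean over a 3-shift window = T·E[λ|data] = 3·112/24 = 14.

14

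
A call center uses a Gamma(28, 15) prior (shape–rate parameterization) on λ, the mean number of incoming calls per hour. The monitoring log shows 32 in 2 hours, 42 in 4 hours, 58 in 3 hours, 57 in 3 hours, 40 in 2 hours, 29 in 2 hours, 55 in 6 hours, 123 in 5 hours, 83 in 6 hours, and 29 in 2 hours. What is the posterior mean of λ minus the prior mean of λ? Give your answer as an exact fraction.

724/75

Total count: 32 + 42 + 58 + 57 + 40 + 29 + 55 + 123 + 83 + 29 = 548.
Total exposure: 2 + 4 + 3 + 3 + 2 + 2 + 6 + 5 + 6 + 2 = 35 hours.
By Gamma–Poisson conjugacy, the posterior is Gamma(α + Σx, β + Σt) = Gamma(28 + 548, 15 + 35) = Gamma(576, 50).
Posterior mean = 576/50 = 288/25; prior mean = 28/15 = 28/15. Difference = 288/25 − 28/15 = 724/75.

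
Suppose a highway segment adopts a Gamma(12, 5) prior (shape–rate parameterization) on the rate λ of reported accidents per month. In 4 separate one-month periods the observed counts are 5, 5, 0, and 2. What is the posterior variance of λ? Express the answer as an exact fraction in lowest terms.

8/27

Total count: 5 + 5 + 0 + 2 = 12.
Total exposure: 4 months.
Conjugate update: add total count to the shape and total exposure to the rate, giving Gamma(24, 9).
Posterior variance = α'/β'² = 24/81 = 8/27.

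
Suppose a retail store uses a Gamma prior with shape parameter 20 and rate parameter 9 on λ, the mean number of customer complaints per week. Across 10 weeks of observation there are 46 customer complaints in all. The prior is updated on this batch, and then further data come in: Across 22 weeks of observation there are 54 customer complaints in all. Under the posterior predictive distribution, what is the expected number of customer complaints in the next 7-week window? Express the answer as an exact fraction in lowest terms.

840/41

Total count 46 over total exposure 10 weeks.
After the first batch: Gamma(20 + 46, 9 + 10) = Gamma(66, 19).
Total count 54 over total exposure 22 weeks.
After the second batch: Gamma(66 + 54, 19 + 22) = Gamma(120, 41).
Predictive mean over a 7-week window = T·E[λ|data] = 7·120/41 = 840/41.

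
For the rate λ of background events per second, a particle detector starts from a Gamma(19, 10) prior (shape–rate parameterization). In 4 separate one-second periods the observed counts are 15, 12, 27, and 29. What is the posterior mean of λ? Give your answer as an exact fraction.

51/7

Total count: 15 + 12 + 27 + 29 = 83.
Total exposure: 4 seconds.
Posterior: α' = 19 + 83 = 102, β' = 10 + 4 = 14.
Posterior mean = α'/β' = 102/14 = 51/7.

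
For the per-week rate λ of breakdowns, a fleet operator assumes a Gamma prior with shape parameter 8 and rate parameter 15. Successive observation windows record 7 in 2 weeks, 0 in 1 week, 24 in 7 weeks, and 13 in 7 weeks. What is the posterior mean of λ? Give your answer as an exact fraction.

Total count: 7 + 0 + 24 + 13 = 44.
Total exposure: 2 + 1 + 7 + 7 = 17 weeks.
Conjugate update: add total count to the shape and total exposure to the rate, giving Gamma(52, 32).
Posterior mean = α'/β' = 52/32 = 13/8.

13/8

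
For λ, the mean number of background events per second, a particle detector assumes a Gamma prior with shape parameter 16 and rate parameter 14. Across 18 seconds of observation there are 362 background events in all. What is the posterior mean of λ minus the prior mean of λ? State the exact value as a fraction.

1195/112

Total count 362 over total exposure 18 seconds.
Gamma(α, β) with Poisson data over total exposure Σt gives posterior Gamma(α+Σx, β+Σt) = Gamma(378, 32).
Posterior mean = 378/32 = 189/16; prior mean = 16/14 = 8/7. Difference = 189/16 − 8/7 = 1195/112.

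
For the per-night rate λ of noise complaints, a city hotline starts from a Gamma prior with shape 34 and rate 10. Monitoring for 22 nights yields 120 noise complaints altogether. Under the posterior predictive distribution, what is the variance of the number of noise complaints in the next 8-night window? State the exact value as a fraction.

Total count 120 over total exposure 22 nights.
The Gamma prior is conjugate for the Poisson rate, so λ | data ~ Gamma(34+120, 10+22) = Gamma(154, 32).
The posterior predictive for a window of length T is Negative Binomial with variance T·α'·(β'+T)/β'² = 8·154·40/1024 = 385/8.

385/8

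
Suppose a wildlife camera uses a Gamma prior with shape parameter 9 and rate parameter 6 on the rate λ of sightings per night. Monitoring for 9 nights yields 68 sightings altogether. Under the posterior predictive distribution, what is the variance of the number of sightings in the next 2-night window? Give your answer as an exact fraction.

Total count 68 over total exposure 9 nights.
Conjugate update: add total count to the shape and total exposure to the rate, giving Gamma(77, 15).
The posterior predictive for a window of length T is Negative Binomial with variance T·α'·(β'+T)/β'² = 2·77·17/225 = 2618/225.

2618/225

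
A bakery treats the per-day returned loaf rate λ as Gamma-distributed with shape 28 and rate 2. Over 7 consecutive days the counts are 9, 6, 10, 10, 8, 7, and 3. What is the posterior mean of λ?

Total count: 9 + 6 + 10 + 10 + 8 + 7 + 3 = 53.
Total exposure: 7 days.
The Gamma prior is conjugate for the Poisson rate, so λ | data ~ Gamma(28+53, 2+7) = Gamma(81, 9).
Posterior mean = α'/β' = 81/9 = 9.

9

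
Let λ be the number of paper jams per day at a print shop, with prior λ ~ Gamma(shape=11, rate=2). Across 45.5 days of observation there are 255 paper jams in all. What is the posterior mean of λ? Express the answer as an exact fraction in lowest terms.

Total count 255 over total exposure 45.5 days.
Posterior: α' = 11 + 255 = 266, β' = 2 + 45.5 = 95/2.
Posterior mean = α'/β' = 266/(95/2) = 28/5.

28/5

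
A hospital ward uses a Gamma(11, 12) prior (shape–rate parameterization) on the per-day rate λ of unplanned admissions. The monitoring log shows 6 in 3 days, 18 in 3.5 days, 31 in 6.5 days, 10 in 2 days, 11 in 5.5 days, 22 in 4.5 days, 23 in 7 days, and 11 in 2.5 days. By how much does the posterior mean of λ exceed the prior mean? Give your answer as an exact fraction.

Total count: 6 + 18 + 31 + 10 + 11 + 22 + 23 + 11 = 132.
Total exposure: 3 + 3.5 + 6.5 + 2 + 5.5 + 4.5 + 7 + 2.5 = 34.5 days.
The Gamma prior is conjugate for the Poisson rate, so λ | data ~ Gamma(11+132, 12+34.5) = Gamma(143, 93/2).
Posterior mean = 143/(93/2) = 286/93; prior mean = 11/12 = 11/12. Difference = 286/93 − 11/12 = 803/372.

803/372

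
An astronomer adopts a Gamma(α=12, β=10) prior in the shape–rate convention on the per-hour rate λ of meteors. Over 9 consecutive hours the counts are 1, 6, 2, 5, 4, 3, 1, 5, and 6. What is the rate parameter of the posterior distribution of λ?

19

Total count: 1 + 6 + 2 + 5 + 4 + 3 + 1 + 5 + 6 = 33.
Total exposure: 9 hours.
By Gamma–Poisson conjugacy, the posterior is Gamma(α + Σx, β + Σt) = Gamma(12 + 33, 10 + 9) = Gamma(45, 19).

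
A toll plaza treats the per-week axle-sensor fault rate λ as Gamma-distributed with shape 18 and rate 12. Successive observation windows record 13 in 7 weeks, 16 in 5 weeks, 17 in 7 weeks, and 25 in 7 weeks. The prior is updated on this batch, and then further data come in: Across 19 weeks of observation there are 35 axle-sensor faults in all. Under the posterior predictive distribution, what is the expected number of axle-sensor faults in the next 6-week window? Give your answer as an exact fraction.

Total count: 13 + 16 + 17 + 25 = 71.
Total exposure: 7 + 5 + 7 + 7 = 26 weeks.
After the first batch: Gamma(18 + 71, 12 + 26) = Gamma(89, 38).
Total count 35 over total exposure 19 weeks.
After the second batch: Gamma(89 + 35, 38 + 19) = Gamma(124, 57).
Predictive mean over a 6-week window = T·E[λ|data] = 6·124/57 = 248/19.

248/19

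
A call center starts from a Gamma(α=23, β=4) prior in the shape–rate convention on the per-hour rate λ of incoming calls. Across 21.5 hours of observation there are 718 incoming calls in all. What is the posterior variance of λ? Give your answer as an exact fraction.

Total count 718 over total exposure 21.5 hours.
By Gamma–Poisson conjugacy, the posterior is Gamma(α + Σx, β + Σt) = Gamma(23 + 718, 4 + 21.5) = Gamma(741, 51/2).
Posterior variance = α'/β'² = 741/(2601/4) = 988/867.

988/867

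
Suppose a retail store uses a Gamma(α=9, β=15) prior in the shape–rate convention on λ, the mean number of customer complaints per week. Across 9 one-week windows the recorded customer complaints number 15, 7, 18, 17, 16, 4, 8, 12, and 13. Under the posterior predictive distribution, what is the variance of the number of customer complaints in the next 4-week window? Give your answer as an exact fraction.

Total count: 15 + 7 + 18 + 17 + 16 + 4 + 8 + 12 + 13 = 110.
Total exposure: 9 weeks.
Gamma(α, β) with Poisson data over total exposure Σt gives posterior Gamma(α+Σx, β+Σt) = Gamma(119, 24).
The posterior predictive for a window of length T is Negative Binomial with variance T·α'·(β'+T)/β'² = 4·119·28/576 = 833/36.

833/36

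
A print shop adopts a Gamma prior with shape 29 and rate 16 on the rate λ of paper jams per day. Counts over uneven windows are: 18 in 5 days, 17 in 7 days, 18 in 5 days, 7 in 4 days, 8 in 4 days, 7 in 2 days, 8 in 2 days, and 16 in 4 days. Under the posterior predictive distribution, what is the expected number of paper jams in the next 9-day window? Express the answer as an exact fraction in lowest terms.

1152/49

Total count: 18 + 17 + 18 + 7 + 8 + 7 + 8 + 16 = 99.
Total exposure: 5 + 7 + 5 + 4 + 4 + 2 + 2 + 4 = 33 days.
The Gamma prior is conjugate for the Poisson rate, so λ | data ~ Gamma(29+99, 16+33) = Gamma(128, 49).
Predictive mean over a 9-day window = T·E[λ|data] = 9·128/49 = 1152/49.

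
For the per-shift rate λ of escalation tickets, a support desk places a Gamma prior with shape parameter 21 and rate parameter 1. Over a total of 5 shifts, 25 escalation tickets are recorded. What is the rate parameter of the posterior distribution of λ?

6

Total count 25 over total exposure 5 shifts.
By Gamma–Poisson conjugacy, the posterior is Gamma(α + Σx, β + Σt) = Gamma(21 + 25, 1 + 5) = Gamma(46, 6).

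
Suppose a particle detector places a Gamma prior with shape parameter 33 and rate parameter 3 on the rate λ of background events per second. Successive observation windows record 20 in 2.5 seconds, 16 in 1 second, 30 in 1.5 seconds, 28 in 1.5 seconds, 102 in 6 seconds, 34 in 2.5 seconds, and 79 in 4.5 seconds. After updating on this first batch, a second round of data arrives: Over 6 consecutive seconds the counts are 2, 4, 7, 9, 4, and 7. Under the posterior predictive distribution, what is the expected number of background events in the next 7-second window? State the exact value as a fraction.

1750/19

Total count: 20 + 16 + 30 + 28 + 102 + 34 + 79 = 309.
Total exposure: 2.5 + 1 + 1.5 + 1.5 + 6 + 2.5 + 4.5 = 19.5 seconds.
After the first batch: Gamma(33 + 309, 3 + 19.5) = Gamma(342, 45/2).
Total count: 2 + 4 + 7 + 9 + 4 + 7 = 33.
Total exposure: 6 seconds.
After the second batch: Gamma(342 + 33, 45/2 + 6) = Gamma(375, 57/2).
Predictive mean over a 7-second window = T·E[λ|data] = 7·375/(57/2) = 1750/19.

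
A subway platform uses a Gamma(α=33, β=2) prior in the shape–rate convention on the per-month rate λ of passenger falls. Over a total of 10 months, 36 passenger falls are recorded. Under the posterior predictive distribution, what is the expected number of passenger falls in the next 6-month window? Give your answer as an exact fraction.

69/2

Total count 36 over total exposure 10 months.
Conjugate update: add total count to the shape and total exposure to the rate, giving Gamma(69, 12).
Predictive mean over a 6-month window = T·E[λ|data] = 6·69/12 = 69/2.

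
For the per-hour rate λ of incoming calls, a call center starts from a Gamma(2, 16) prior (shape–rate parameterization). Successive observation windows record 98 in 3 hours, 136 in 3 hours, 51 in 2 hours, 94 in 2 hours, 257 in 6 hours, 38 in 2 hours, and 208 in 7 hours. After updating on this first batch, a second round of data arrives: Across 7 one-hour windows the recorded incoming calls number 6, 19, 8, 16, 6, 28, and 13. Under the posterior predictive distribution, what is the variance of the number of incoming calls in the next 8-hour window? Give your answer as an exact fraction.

1715/9

Total count: 98 + 136 + 51 + 94 + 257 + 38 + 208 = 882.
Total exposure: 3 + 3 + 2 + 2 + 6 + 2 + 7 = 25 hours.
After the first batch: Gamma(2 + 882, 16 + 25) = Gamma(884, 41).
Total count: 6 + 19 + 8 + 16 + 6 + 28 + 13 = 96.
Total exposure: 7 hours.
After the second batch: Gamma(884 + 96, 41 + 7) = Gamma(980, 48).
The posterior predictive for a window of length T is Negative Binomial with variance T·α'·(β'+T)/β'² = 8·980·56/2304 = 1715/9.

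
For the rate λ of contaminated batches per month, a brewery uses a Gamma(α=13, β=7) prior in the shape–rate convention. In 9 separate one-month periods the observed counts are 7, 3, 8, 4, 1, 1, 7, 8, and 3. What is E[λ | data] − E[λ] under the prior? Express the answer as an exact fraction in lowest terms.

Total count: 7 + 3 + 8 + 4 + 1 + 1 + 7 + 8 + 3 = 42.
Total exposure: 9 months.
By Gamma–Poisson conjugacy, the posterior is Gamma(α + Σx, β + Σt) = Gamma(13 + 42, 7 + 9) = Gamma(55, 16).
Posterior mean = 55/16 = 55/16; prior mean = 13/7 = 13/7. Difference = 55/16 − 13/7 = 177/112.

177/112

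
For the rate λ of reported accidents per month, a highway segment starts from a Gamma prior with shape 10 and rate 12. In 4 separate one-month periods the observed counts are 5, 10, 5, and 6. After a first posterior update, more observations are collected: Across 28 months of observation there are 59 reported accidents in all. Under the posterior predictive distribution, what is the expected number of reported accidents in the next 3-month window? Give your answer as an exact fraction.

285/44

Total count: 5 + 10 + 5 + 6 = 26.
Total exposure: 4 months.
After the first batch: Gamma(10 + 26, 12 + 4) = Gamma(36, 16).
Total count 59 over total exposure 28 months.
After the second batch: Gamma(36 + 59, 16 + 28) = Gamma(95, 44).
Predictive mean over a 3-month window = T·E[λ|data] = 3·95/44 = 285/44.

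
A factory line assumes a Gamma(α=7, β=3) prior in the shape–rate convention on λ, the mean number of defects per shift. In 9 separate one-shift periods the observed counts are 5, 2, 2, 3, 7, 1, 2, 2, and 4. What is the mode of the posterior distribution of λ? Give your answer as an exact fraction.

Total count: 5 + 2 + 2 + 3 + 7 + 1 + 2 + 2 + 4 = 28.
Total exposure: 9 shifts.
Gamma(α, β) with Poisson data over total exposure Σt gives posterior Gamma(α+Σx, β+Σt) = Gamma(35, 12).
Posterior mode = (α'−1)/β' = 34/12 = 17/6.

17/6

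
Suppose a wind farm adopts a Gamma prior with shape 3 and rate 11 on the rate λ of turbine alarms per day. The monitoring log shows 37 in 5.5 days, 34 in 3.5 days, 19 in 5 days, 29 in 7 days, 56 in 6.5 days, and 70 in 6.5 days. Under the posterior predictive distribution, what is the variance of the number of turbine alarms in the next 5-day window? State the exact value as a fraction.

2480/81

Total count: 37 + 34 + 19 + 29 + 56 + 70 = 245.
Total exposure: 5.5 + 3.5 + 5 + 7 + 6.5 + 6.5 = 34 days.
Posterior: α' = 3 + 245 = 248, β' = 11 + 34 = 45.
The posterior predictive for a window of length T is Negative Binomial with variance T·α'·(β'+T)/β'² = 5·248·50/2025 = 2480/81.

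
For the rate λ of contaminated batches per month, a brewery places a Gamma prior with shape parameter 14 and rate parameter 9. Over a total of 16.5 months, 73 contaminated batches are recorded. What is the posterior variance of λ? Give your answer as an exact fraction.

116/867

Total count 73 over total exposure 16.5 months.
The Gamma prior is conjugate for the Poisson rate, so λ | data ~ Gamma(14+73, 9+16.5) = Gamma(87, 51/2).
Posterior variance = α'/β'² = 87/(2601/4) = 116/867.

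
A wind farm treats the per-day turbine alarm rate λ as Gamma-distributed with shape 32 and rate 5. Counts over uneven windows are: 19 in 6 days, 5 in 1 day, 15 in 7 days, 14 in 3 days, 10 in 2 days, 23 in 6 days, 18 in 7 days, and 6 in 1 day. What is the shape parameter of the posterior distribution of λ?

142

Total count: 19 + 5 + 15 + 14 + 10 + 23 + 18 + 6 = 110.
Total exposure: 6 + 1 + 7 + 3 + 2 + 6 + 7 + 1 = 33 days.
Gamma(α, β) with Poisson data over total exposure Σt gives posterior Gamma(α+Σx, β+Σt) = Gamma(142, 38).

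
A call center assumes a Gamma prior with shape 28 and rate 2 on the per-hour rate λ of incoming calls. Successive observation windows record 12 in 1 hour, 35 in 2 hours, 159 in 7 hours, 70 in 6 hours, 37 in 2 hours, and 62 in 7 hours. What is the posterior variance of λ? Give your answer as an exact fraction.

Total count: 12 + 35 + 159 + 70 + 37 + 62 = 375.
Total exposure: 1 + 2 + 7 + 6 + 2 + 7 = 25 hours.
Conjugate update: add total count to the shape and total exposure to the rate, giving Gamma(403, 27).
Posterior variance = α'/β'² = 403/729.

403/729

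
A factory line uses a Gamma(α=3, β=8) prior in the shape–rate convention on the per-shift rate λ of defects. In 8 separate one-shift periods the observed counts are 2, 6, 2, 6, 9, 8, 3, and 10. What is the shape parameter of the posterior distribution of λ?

49

Total count: 2 + 6 + 2 + 6 + 9 + 8 + 3 + 10 = 46.
Total exposure: 8 shifts.
The Gamma prior is conjugate for the Poisson rate, so λ | data ~ Gamma(3+46, 8+8) = Gamma(49, 16).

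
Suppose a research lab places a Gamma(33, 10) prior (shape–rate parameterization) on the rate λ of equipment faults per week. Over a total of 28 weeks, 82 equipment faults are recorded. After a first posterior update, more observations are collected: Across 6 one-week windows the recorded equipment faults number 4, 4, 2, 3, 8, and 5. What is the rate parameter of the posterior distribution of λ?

Total count 82 over total exposure 28 weeks.
After the first batch: Gamma(33 + 82, 10 + 28) = Gamma(115, 38).
Total count: 4 + 4 + 2 + 3 + 8 + 5 = 26.
Total exposure: 6 weeks.
After the second batch: Gamma(115 + 26, 38 + 6) = Gamma(141, 44).

44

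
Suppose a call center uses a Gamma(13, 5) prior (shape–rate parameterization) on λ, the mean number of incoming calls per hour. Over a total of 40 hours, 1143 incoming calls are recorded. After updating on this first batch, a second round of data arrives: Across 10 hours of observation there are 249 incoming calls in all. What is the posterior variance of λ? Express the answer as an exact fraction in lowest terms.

281/605

Total count 1143 over total exposure 40 hours.
After the first batch: Gamma(13 + 1143, 5 + 40) = Gamma(1156, 45).
Total count 249 over total exposure 10 hours.
After the second batch: Gamma(1156 + 249, 45 + 10) = Gamma(1405, 55).
Posterior variance = α'/β'² = 1405/3025 = 281/605.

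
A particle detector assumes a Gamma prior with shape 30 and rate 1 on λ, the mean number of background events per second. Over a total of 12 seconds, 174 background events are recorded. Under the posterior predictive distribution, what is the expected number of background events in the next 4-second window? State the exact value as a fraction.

816/13

Total count 174 over total exposure 12 seconds.
Posterior: α' = 30 + 174 = 204, β' = 1 + 12 = 13.
Predictive mean over a 4-second window = T·E[λ|data] = 4·204/13 = 816/13.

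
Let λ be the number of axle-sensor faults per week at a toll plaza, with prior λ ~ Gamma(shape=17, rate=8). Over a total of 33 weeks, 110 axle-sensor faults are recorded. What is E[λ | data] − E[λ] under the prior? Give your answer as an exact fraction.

319/328

Total count 110 over total exposure 33 weeks.
Conjugate update: add total count to the shape and total exposure to the rate, giving Gamma(127, 41).
Posterior mean = 127/41 = 127/41; prior mean = 17/8 = 17/8. Difference = 127/41 − 17/8 = 319/328.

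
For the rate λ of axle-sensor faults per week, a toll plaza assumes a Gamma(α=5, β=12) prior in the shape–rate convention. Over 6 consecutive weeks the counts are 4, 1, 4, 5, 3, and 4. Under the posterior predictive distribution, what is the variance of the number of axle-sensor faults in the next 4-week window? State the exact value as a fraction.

Total count: 4 + 1 + 4 + 5 + 3 + 4 = 21.
Total exposure: 6 weeks.
Conjugate update: add total count to the shape and total exposure to the rate, giving Gamma(26, 18).
The posterior predictive for a window of length T is Negative Binomial with variance T·α'·(β'+T)/β'² = 4·26·22/324 = 572/81.

572/81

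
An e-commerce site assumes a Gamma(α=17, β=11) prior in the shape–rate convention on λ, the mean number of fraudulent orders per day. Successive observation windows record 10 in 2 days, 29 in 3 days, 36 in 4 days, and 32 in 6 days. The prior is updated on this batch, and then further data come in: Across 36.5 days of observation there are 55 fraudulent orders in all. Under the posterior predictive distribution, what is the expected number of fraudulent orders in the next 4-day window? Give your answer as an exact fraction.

Total count: 10 + 29 + 36 + 32 = 107.
Total exposure: 2 + 3 + 4 + 6 = 15 days.
After the first batch: Gamma(17 + 107, 11 + 15) = Gamma(124, 26).
Total count 55 over total exposure 36.5 days.
After the second batch: Gamma(124 + 55, 26 + 36.5) = Gamma(179, 125/2).
Predictive mean over a 4-day window = T·E[λ|data] = 4·179/(125/2) = 1432/125.

1432/125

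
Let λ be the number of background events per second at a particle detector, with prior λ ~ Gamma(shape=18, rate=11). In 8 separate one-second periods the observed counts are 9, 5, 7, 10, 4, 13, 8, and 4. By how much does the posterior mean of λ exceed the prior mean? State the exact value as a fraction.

516/209

Total count: 9 + 5 + 7 + 10 + 4 + 13 + 8 + 4 = 60.
Total exposure: 8 seconds.
Gamma(α, β) with Poisson data over total exposure Σt gives posterior Gamma(α+Σx, β+Σt) = Gamma(78, 19).
Posterior mean = 78/19 = 78/19; prior mean = 18/11 = 18/11. Difference = 78/19 − 18/11 = 516/209.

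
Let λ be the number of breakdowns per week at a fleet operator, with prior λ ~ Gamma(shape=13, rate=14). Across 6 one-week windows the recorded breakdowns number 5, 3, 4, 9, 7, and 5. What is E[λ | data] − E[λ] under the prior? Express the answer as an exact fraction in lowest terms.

Total count: 5 + 3 + 4 + 9 + 7 + 5 = 33.
Total exposure: 6 weeks.
Posterior: α' = 13 + 33 = 46, β' = 14 + 6 = 20.
Posterior mean = 46/20 = 23/10; prior mean = 13/14 = 13/14. Difference = 23/10 − 13/14 = 48/35.

48/35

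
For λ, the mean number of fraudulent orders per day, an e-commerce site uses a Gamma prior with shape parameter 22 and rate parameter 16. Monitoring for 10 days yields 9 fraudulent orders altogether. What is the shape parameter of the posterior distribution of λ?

Total count 9 over total exposure 10 days.
Gamma(α, β) with Poisson data over total exposure Σt gives posterior Gamma(α+Σx, β+Σt) = Gamma(31, 26).

31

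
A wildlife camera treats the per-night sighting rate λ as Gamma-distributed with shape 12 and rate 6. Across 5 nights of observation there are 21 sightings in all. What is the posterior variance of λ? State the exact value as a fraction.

Total count 21 over total exposure 5 nights.
Posterior: α' = 12 + 21 = 33, β' = 6 + 5 = 11.
Posterior variance = α'/β'² = 33/121 = 3/11.

3/11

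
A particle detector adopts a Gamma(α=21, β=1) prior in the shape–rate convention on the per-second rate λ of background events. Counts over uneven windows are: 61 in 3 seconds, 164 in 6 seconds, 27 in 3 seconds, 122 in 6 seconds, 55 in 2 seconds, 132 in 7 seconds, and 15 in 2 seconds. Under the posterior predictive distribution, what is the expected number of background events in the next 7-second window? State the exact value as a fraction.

Total count: 61 + 164 + 27 + 122 + 55 + 132 + 15 = 576.
Total exposure: 3 + 6 + 3 + 6 + 2 + 7 + 2 = 29 seconds.
Gamma(α, β) with Poisson data over total exposure Σt gives posterior Gamma(α+Σx, β+Σt) = Gamma(597, 30).
Predictive mean over a 7-second window = T·E[λ|data] = 7·597/30 = 1393/10.

1393/10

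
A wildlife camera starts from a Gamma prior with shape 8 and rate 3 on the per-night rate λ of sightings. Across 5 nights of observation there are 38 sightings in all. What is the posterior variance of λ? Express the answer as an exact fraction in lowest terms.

Total count 38 over total exposure 5 nights.
Posterior: α' = 8 + 38 = 46, β' = 3 + 5 = 8.
Posterior variance = α'/β'² = 46/64 = 23/32.

23/32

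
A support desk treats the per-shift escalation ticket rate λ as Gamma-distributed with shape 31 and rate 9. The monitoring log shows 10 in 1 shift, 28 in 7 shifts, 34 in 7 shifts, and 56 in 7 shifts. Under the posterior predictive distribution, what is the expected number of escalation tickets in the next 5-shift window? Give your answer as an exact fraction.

Total count: 10 + 28 + 34 + 56 = 128.
Total exposure: 1 + 7 + 7 + 7 = 22 shifts.
Conjugate update: add total count to the shape and total exposure to the rate, giving Gamma(159, 31).
Predictive mean over a 5-shift window = T·E[λ|data] = 5·159/31 = 795/31.

795/31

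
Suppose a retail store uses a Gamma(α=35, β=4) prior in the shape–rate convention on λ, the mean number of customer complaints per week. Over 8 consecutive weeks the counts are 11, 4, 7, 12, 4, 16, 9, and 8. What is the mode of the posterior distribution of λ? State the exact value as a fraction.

Total count: 11 + 4 + 7 + 12 + 4 + 16 + 9 + 8 = 71.
Total exposure: 8 weeks.
By Gamma–Poisson conjugacy, the posterior is Gamma(α + Σx, β + Σt) = Gamma(35 + 71, 4 + 8) = Gamma(106, 12).
Posterior mode = (α'−1)/β' = 105/12 = 35/4.

35/4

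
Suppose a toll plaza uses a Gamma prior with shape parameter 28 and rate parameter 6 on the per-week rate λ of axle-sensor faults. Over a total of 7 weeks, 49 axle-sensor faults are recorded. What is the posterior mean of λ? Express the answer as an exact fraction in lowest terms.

77/13

Total count 49 over total exposure 7 weeks.
Conjugate update: add total count to the shape and total exposure to the rate, giving Gamma(77, 13).
Posterior mean = α'/β' = 77/13.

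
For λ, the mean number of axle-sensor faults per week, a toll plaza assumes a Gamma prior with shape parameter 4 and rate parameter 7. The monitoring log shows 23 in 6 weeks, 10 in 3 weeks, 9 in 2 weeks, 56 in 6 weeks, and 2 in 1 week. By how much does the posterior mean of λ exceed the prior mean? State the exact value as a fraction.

628/175

Total count: 23 + 10 + 9 + 56 + 2 = 100.
Total exposure: 6 + 3 + 2 + 6 + 1 = 18 weeks.
Conjugate update: add total count to the shape and total exposure to the rate, giving Gamma(104, 25).
Posterior mean = 104/25 = 104/25; prior mean = 4/7 = 4/7. Difference = 104/25 − 4/7 = 628/175.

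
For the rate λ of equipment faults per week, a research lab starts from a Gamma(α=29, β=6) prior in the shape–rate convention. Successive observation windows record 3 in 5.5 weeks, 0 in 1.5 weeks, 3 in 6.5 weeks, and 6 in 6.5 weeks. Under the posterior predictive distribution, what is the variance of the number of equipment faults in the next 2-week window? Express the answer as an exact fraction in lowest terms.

Total count: 3 + 0 + 3 + 6 = 12.
Total exposure: 5.5 + 1.5 + 6.5 + 6.5 = 20 weeks.
By Gamma–Poisson conjugacy, the posterior is Gamma(α + Σx, β + Σt) = Gamma(29 + 12, 6 + 20) = Gamma(41, 26).
The posterior predictive for a window of length T is Negative Binomial with variance T·α'·(β'+T)/β'² = 2·41·28/676 = 574/169.

574/169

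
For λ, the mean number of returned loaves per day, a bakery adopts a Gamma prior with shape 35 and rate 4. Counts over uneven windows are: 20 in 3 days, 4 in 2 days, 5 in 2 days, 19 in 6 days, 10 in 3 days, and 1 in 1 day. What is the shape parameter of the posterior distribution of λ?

94

Total count: 20 + 4 + 5 + 19 + 10 + 1 = 59.
Total exposure: 3 + 2 + 2 + 6 + 3 + 1 = 17 days.
By Gamma–Poisson conjugacy, the posterior is Gamma(α + Σx, β + Σt) = Gamma(35 + 59, 4 + 17) = Gamma(94, 21).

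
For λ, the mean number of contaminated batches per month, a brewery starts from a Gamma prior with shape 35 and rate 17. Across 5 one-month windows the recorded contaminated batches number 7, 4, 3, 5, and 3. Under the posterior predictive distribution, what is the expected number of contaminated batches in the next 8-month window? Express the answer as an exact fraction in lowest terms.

Total count: 7 + 4 + 3 + 5 + 3 = 22.
Total exposure: 5 months.
Posterior: α' = 35 + 22 = 57, β' = 17 + 5 = 22.
Predictive mean over an 8-month window = T·E[λ|data] = 8·57/22 = 228/11.

228/11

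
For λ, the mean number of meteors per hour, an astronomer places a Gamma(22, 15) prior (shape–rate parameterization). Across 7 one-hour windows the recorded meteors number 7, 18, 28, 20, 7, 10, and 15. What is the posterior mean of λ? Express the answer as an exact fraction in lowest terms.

127/22

Total count: 7 + 18 + 28 + 20 + 7 + 10 + 15 = 105.
Total exposure: 7 hours.
By Gamma–Poisson conjugacy, the posterior is Gamma(α + Σx, β + Σt) = Gamma(22 + 105, 15 + 7) = Gamma(127, 22).
Posterior mean = α'/β' = 127/22.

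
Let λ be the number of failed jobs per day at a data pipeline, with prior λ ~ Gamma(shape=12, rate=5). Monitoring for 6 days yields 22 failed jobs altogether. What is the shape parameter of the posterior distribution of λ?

Total count 22 over total exposure 6 days.
By Gamma–Poisson conjugacy, the posterior is Gamma(α + Σx, β + Σt) = Gamma(12 + 22, 5 + 6) = Gamma(34, 11).

34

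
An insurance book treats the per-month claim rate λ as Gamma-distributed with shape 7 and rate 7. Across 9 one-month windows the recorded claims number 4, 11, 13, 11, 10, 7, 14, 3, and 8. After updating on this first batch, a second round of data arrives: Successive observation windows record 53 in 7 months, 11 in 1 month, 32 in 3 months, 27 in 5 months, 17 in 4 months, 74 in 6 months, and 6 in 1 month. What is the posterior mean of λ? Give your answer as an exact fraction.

Total count: 4 + 11 + 13 + 11 + 10 + 7 + 14 + 3 + 8 = 81.
Total exposure: 9 months.
After the first batch: Gamma(7 + 81, 7 + 9) = Gamma(88, 16).
Total count: 53 + 11 + 32 + 27 + 17 + 74 + 6 = 220.
Total exposure: 7 + 1 + 3 + 5 + 4 + 6 + 1 = 27 months.
After the second batch: Gamma(88 + 220, 16 + 27) = Gamma(308, 43).
Posterior mean = α'/β' = 308/43.

308/43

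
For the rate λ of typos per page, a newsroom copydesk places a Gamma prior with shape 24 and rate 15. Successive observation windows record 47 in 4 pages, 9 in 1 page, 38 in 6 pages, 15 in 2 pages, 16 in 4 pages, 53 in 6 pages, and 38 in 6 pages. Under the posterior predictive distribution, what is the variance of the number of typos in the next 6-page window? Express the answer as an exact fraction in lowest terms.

4500/121

Total count: 47 + 9 + 38 + 15 + 16 + 53 + 38 = 216.
Total exposure: 4 + 1 + 6 + 2 + 4 + 6 + 6 = 29 pages.
Gamma(α, β) with Poisson data over total exposure Σt gives posterior Gamma(α+Σx, β+Σt) = Gamma(240, 44).
The posterior predictive for a window of length T is Negative Binomial with variance T·α'·(β'+T)/β'² = 6·240·50/1936 = 4500/121.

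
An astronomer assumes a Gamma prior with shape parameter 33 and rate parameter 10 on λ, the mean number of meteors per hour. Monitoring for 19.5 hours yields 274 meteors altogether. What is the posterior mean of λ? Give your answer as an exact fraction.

Total count 274 over total exposure 19.5 hours.
By Gamma–Poisson conjugacy, the posterior is Gamma(α + Σx, β + Σt) = Gamma(33 + 274, 10 + 19.5) = Gamma(307, 59/2).
Posterior mean = α'/β' = 307/(59/2) = 614/59.

614/59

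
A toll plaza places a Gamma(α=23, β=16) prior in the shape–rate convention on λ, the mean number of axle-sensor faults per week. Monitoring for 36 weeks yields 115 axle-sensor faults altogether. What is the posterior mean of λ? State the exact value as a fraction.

Total count 115 over total exposure 36 weeks.
Gamma(α, β) with Poisson data over total exposure Σt gives posterior Gamma(α+Σx, β+Σt) = Gamma(138, 52).
Posterior mean = α'/β' = 138/52 = 69/26.

69/26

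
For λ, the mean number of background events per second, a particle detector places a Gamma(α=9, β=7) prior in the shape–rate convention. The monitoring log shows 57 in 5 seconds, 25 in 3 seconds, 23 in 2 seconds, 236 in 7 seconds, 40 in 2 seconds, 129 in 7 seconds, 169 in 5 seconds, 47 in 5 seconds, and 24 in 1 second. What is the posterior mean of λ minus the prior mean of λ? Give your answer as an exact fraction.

447/28

Total count: 57 + 25 + 23 + 236 + 40 + 129 + 169 + 47 + 24 = 750.
Total exposure: 5 + 3 + 2 + 7 + 2 + 7 + 5 + 5 + 1 = 37 seconds.
By Gamma–Poisson conjugacy, the posterior is Gamma(α + Σx, β + Σt) = Gamma(9 + 750, 7 + 37) = Gamma(759, 44).
Posterior mean = 759/44 = 69/4; prior mean = 9/7 = 9/7. Difference = 69/4 − 9/7 = 447/28.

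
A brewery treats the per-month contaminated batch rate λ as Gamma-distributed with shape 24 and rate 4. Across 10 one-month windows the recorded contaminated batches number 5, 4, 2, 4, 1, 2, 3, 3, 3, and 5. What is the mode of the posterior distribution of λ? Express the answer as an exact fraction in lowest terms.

Total count: 5 + 4 + 2 + 4 + 1 + 2 + 3 + 3 + 3 + 5 = 32.
Total exposure: 10 months.
The Gamma prior is conjugate for the Poisson rate, so λ | data ~ Gamma(24+32, 4+10) = Gamma(56, 14).
Posterior mode = (α'−1)/β' = 55/14.

55/14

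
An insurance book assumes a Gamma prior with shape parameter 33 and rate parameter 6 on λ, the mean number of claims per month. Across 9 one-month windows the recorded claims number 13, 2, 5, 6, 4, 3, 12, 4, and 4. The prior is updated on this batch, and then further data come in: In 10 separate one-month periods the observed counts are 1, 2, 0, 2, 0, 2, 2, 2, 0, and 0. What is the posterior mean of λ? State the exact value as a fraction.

97/25

Total count: 13 + 2 + 5 + 6 + 4 + 3 + 12 + 4 + 4 = 53.
Total exposure: 9 months.
After the first batch: Gamma(33 + 53, 6 + 9) = Gamma(86, 15).
Total count: 1 + 2 + 0 + 2 + 0 + 2 + 2 + 2 + 0 + 0 = 11.
Total exposure: 10 months.
After the second batch: Gamma(86 + 11, 15 + 10) = Gamma(97, 25).
Posterior mean = α'/β' = 97/25.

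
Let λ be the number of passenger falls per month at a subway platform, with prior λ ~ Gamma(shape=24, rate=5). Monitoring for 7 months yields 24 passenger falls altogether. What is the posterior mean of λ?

4

Total count 24 over total exposure 7 months.
By Gamma–Poisson conjugacy, the posterior is Gamma(α + Σx, β + Σt) = Gamma(24 + 24, 5 + 7) = Gamma(48, 12).
Posterior mean = α'/β' = 48/12 = 4.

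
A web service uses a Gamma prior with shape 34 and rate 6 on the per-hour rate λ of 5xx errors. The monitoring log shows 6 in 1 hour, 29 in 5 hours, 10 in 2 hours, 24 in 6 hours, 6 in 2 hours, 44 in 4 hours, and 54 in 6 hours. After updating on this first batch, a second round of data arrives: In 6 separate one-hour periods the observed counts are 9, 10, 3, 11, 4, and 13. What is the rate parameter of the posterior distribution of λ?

38

Total count: 6 + 29 + 10 + 24 + 6 + 44 + 54 = 173.
Total exposure: 1 + 5 + 2 + 6 + 2 + 4 + 6 = 26 hours.
After the first batch: Gamma(34 + 173, 6 + 26) = Gamma(207, 32).
Total count: 9 + 10 + 3 + 11 + 4 + 13 = 50.
Total exposure: 6 hours.
After the second batch: Gamma(207 + 50, 32 + 6) = Gamma(257, 38).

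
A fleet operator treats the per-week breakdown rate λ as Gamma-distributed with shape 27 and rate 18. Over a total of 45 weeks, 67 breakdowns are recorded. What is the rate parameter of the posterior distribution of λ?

Total count 67 over total exposure 45 weeks.
Conjugate update: add total count to the shape and total exposure to the rate, giving Gamma(94, 63).

63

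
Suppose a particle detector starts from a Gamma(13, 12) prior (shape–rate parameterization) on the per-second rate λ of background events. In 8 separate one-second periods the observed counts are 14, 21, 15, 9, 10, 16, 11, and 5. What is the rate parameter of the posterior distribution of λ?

20

Total count: 14 + 21 + 15 + 9 + 10 + 16 + 11 + 5 = 101.
Total exposure: 8 seconds.
The Gamma prior is conjugate for the Poisson rate, so λ | data ~ Gamma(13+101, 12+8) = Gamma(114, 20).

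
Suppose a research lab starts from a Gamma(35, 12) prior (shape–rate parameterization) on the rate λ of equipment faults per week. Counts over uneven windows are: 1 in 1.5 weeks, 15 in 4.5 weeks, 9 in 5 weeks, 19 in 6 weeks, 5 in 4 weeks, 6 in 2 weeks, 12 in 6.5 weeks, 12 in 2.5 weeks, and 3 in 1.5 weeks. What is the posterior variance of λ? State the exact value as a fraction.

36/637

Total count: 1 + 15 + 9 + 19 + 5 + 6 + 12 + 12 + 3 = 82.
Total exposure: 1.5 + 4.5 + 5 + 6 + 4 + 2 + 6.5 + 2.5 + 1.5 = 33.5 weeks.
Conjugate update: add total count to the shape and total exposure to the rate, giving Gamma(117, 91/2).
Posterior variance = α'/β'² = 117/(8281/4) = 36/637.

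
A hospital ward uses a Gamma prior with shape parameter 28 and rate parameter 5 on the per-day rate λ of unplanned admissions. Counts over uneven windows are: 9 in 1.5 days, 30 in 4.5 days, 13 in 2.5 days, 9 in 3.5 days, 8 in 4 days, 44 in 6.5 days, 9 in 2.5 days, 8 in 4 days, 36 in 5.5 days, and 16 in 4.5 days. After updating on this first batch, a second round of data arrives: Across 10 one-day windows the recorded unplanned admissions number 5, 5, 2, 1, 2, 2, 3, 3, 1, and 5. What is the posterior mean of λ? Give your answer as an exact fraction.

Total count: 9 + 30 + 13 + 9 + 8 + 44 + 9 + 8 + 36 + 16 = 182.
Total exposure: 1.5 + 4.5 + 2.5 + 3.5 + 4 + 6.5 + 2.5 + 4 + 5.5 + 4.5 = 39 days.
After the first batch: Gamma(28 + 182, 5 + 39) = Gamma(210, 44).
Total count: 5 + 5 + 2 + 1 + 2 + 2 + 3 + 3 + 1 + 5 = 29.
Total exposure: 10 days.
After the second batch: Gamma(210 + 29, 44 + 10) = Gamma(239, 54).
Posterior mean = α'/β' = 239/54.

239/54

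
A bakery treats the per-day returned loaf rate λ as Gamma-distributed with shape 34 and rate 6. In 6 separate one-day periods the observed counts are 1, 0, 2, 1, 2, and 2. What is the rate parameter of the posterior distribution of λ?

Total count: 1 + 0 + 2 + 1 + 2 + 2 = 8.
Total exposure: 6 days.
Conjugate update: add total count to the shape and total exposure to the rate, giving Gamma(42, 12).

12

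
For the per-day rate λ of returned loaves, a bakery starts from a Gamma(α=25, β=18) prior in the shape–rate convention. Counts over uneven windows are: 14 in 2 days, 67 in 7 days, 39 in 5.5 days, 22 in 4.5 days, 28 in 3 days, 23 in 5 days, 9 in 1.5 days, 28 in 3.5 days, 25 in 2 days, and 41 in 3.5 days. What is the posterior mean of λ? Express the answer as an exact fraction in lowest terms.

214/37

Total count: 14 + 67 + 39 + 22 + 28 + 23 + 9 + 28 + 25 + 41 = 296.
Total exposure: 2 + 7 + 5.5 + 4.5 + 3 + 5 + 1.5 + 3.5 + 2 + 3.5 = 37.5 days.
Gamma(α, β) with Poisson data over total exposure Σt gives posterior Gamma(α+Σx, β+Σt) = Gamma(321, 111/2).
Posterior mean = α'/β' = 321/(111/2) = 214/37.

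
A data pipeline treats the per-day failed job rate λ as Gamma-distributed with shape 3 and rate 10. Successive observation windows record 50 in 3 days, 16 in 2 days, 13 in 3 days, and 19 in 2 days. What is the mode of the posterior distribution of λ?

5

Total count: 50 + 16 + 13 + 19 = 98.
Total exposure: 3 + 2 + 3 + 2 = 10 days.
The Gamma prior is conjugate for the Poisson rate, so λ | data ~ Gamma(3+98, 10+10) = Gamma(101, 20).
Posterior mode = (α'−1)/β' = 100/20 = 5.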